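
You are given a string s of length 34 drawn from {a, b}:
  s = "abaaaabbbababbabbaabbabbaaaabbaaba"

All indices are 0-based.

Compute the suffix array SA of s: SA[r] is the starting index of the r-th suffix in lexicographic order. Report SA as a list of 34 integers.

[33, 24, 2, 25, 3, 30, 26, 17, 4, 31, 0, 9, 21, 27, 14, 18, 11, 5, 32, 23, 1, 29, 16, 8, 20, 13, 10, 22, 28, 15, 7, 19, 12, 6]

sorted suffixes:
  #0 SA[0]=33  'a'
  #1 SA[1]=24  'aaaabbaaba'
  #2 SA[2]=2  'aaaabbbababbabbaabbabbaaaabbaaba'
  #3 SA[3]=25  'aaabbaaba'
  #4 SA[4]=3  'aaabbbababbabbaabbabbaaaabbaaba'
  #5 SA[5]=30  'aaba'
  #6 SA[6]=26  'aabbaaba'
  #7 SA[7]=17  'aabbabbaaaabbaaba'
  #8 SA[8]=4  'aabbbababbabbaabbabbaaaabbaaba'
  #9 SA[9]=31  'aba'
  #10 SA[10]=0  'abaaaabbbababbabbaabbabbaaaabbaaba'
  #11 SA[11]=9  'ababbabbaabbabbaaaabbaaba'
  #12 SA[12]=21  'abbaaaabbaaba'
  #13 SA[13]=27  'abbaaba'
  #14 SA[14]=14  'abbaabbabbaaaabbaaba'
  #15 SA[15]=18  'abbabbaaaabbaaba'
  #16 SA[16]=11  'abbabbaabbabbaaaabbaaba'
  #17 SA[17]=5  'abbbababbabbaabbabbaaaabbaaba'
  #18 SA[18]=32  'ba'
  #19 SA[19]=23  'baaaabbaaba'
  #20 SA[20]=1  'baaaabbbababbabbaabbabbaaaabbaaba'
  #21 SA[21]=29  'baaba'
  #22 SA[22]=16  'baabbabbaaaabbaaba'
  #23 SA[23]=8  'bababbabbaabbabbaaaabbaaba'
  #24 SA[24]=20  'babbaaaabbaaba'
  #25 SA[25]=13  'babbaabbabbaaaabbaaba'
  #26 SA[26]=10  'babbabbaabbabbaaaabbaaba'
  #27 SA[27]=22  'bbaaaabbaaba'
  #28 SA[28]=28  'bbaaba'
  #29 SA[29]=15  'bbaabbabbaaaabbaaba'
  #30 SA[30]=7  'bbababbabbaabbabbaaaabbaaba'
  #31 SA[31]=19  'bbabbaaaabbaaba'
  #32 SA[32]=12  'bbabbaabbabbaaaabbaaba'
  #33 SA[33]=6  'bbbababbabbaabbabbaaaabbaaba'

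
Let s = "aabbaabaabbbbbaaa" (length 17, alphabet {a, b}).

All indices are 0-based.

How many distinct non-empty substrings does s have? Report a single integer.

114

rank→(start, suffix):
  0 → (16, 'a')
  1 → (15, 'aa')
  2 → (14, 'aaa')
  3 → (4, 'aabaabbbbbaaa')
  4 → (0, 'aabbaabaabbbbbaaa')
  5 → (7, 'aabbbbbaaa')
  6 → (5, 'abaabbbbbaaa')
  7 → (1, 'abbaabaabbbbbaaa')
  8 → (8, 'abbbbbaaa')
  9 → (13, 'baaa')
  10 → (3, 'baabaabbbbbaaa')
  11 → (6, 'baabbbbbaaa')
  12 → (12, 'bbaaa')
  13 → (2, 'bbaabaabbbbbaaa')
  14 → (11, 'bbbaaa')
  15 → (10, 'bbbbaaa')
  16 → (9, 'bbbbbaaa')

SA = [16, 15, 14, 4, 0, 7, 5, 1, 8, 13, 3, 6, 12, 2, 11, 10, 9]
[i] adj suffixes → lcp
  [1] 16/15 → 1 ('a')
  [2] 15/14 → 2 ('aa')
  [3] 14/4 → 2 ('aa')
  [4] 4/0 → 3 ('aab')
  [5] 0/7 → 4 ('aabb')
  [6] 7/5 → 1 ('a')
  [7] 5/1 → 2 ('ab')
  [8] 1/8 → 3 ('abb')
  [9] 8/13 → 0 ('')
  [10] 13/3 → 3 ('baa')
  [11] 3/6 → 4 ('baab')
  [12] 6/12 → 1 ('b')
  [13] 12/2 → 4 ('bbaa')
  [14] 2/11 → 2 ('bb')
  [15] 11/10 → 3 ('bbb')
  [16] 10/9 → 4 ('bbbb')

n(n+1)/2 = 17·18/2 = 153
Σ LCP = 0 + 1 + 2 + 2 + 3 + 4 + 1 + 2 + 3 + 0 + 3 + 4 + 1 + 4 + 2 + 3 + 4 = 39
distinct = 153 − 39 = 114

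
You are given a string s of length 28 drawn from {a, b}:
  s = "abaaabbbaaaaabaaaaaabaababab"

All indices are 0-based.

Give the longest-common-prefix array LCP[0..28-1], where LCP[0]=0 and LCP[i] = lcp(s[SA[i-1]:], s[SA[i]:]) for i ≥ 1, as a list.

rank | idx | suffix
   0 |  14 | aaaaaabaababab
   1 |   8 | aaaaabaaaaaabaababab
   2 |  15 | aaaaabaababab
   3 |   9 | aaaabaaaaaabaababab
   4 |  16 | aaaabaababab
   5 |  10 | aaabaaaaaabaababab
   6 |  17 | aaabaababab
   7 |   2 | aaabbbaaaaabaaaaaabaababab
   8 |  11 | aabaaaaaabaababab
   9 |  18 | aabaababab
  10 |  21 | aababab
  11 |   3 | aabbbaaaaabaaaaaabaababab
  12 |  26 | ab
  13 |  12 | abaaaaaabaababab
  14 |   0 | abaaabbbaaaaabaaaaaabaababab
  15 |  19 | abaababab
  16 |  24 | abab
  17 |  22 | ababab
  18 |   4 | abbbaaaaabaaaaaabaababab
  19 |  27 | b
  20 |  13 | baaaaaabaababab
  21 |   7 | baaaaabaaaaaabaababab
  22 |   1 | baaabbbaaaaabaaaaaabaababab
  23 |  20 | baababab
  24 |  25 | bab
  25 |  23 | babab
  26 |   6 | bbaaaaabaaaaaabaababab
  27 |   5 | bbbaaaaabaaaaaabaababab

SA = [14, 8, 15, 9, 16, 10, 17, 2, 11, 18, 21, 3, 26, 12, 0, 19, 24, 22, 4, 27, 13, 7, 1, 20, 25, 23, 6, 5]
i: (SA[i-1],SA[i]) lcp shared
  1: (14,8) 5 'aaaaa'
  2: (8,15) 8 'aaaaabaa'
  3: (15,9) 4 'aaaa'
  4: (9,16) 7 'aaaabaa'
  5: (16,10) 3 'aaa'
  6: (10,17) 6 'aaabaa'
  7: (17,2) 4 'aaab'
  8: (2,11) 2 'aa'
  9: (11,18) 5 'aabaa'
  10: (18,21) 4 'aaba'
  11: (21,3) 3 'aab'
  12: (3,26) 1 'a'
  13: (26,12) 2 'ab'
  14: (12,0) 5 'abaaa'
  15: (0,19) 4 'abaa'
  16: (19,24) 3 'aba'
  17: (24,22) 4 'abab'
  18: (22,4) 2 'ab'
  19: (4,27) 0 ''
  20: (27,13) 1 'b'
  21: (13,7) 6 'baaaaa'
  22: (7,1) 4 'baaa'
  23: (1,20) 3 'baa'
  24: (20,25) 2 'ba'
  25: (25,23) 3 'bab'
  26: (23,6) 1 'b'
  27: (6,5) 2 'bb'

[0, 5, 8, 4, 7, 3, 6, 4, 2, 5, 4, 3, 1, 2, 5, 4, 3, 4, 2, 0, 1, 6, 4, 3, 2, 3, 1, 2]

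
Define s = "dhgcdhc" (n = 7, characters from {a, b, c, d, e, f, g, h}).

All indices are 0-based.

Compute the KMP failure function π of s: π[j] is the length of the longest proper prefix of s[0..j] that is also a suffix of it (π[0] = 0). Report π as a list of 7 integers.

[0, 0, 0, 0, 1, 2, 0]

π[0] = 0
j=1 s[j]='h': π[1]=0 (border '')
j=2 s[j]='g': π[2]=0 (border '')
j=3 s[j]='c': π[3]=0 (border '')
j=4 s[j]='d': π[4]=1 (border 'd')
j=5 s[j]='h': π[5]=2 (border 'dh')
j=6 s[j]='c': k: 2→0; π[6]=0 (border '')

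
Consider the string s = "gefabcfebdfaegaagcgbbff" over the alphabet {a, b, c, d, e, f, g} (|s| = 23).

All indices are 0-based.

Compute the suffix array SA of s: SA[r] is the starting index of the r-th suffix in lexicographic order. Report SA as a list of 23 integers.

[14, 3, 11, 15, 19, 4, 8, 20, 5, 17, 9, 7, 1, 12, 22, 2, 10, 6, 21, 13, 18, 16, 0]

sorted suffixes:
  #0 SA[0]=14  'aagcgbbff'
  #1 SA[1]=3  'abcfebdfaegaagcgbbff'
  #2 SA[2]=11  'aegaagcgbbff'
  #3 SA[3]=15  'agcgbbff'
  #4 SA[4]=19  'bbff'
  #5 SA[5]=4  'bcfebdfaegaagcgbbff'
  #6 SA[6]=8  'bdfaegaagcgbbff'
  #7 SA[7]=20  'bff'
  #8 SA[8]=5  'cfebdfaegaagcgbbff'
  #9 SA[9]=17  'cgbbff'
  #10 SA[10]=9  'dfaegaagcgbbff'
  #11 SA[11]=7  'ebdfaegaagcgbbff'
  #12 SA[12]=1  'efabcfebdfaegaagcgbbff'
  #13 SA[13]=12  'egaagcgbbff'
  #14 SA[14]=22  'f'
  #15 SA[15]=2  'fabcfebdfaegaagcgbbff'
  #16 SA[16]=10  'faegaagcgbbff'
  #17 SA[17]=6  'febdfaegaagcgbbff'
  #18 SA[18]=21  'ff'
  #19 SA[19]=13  'gaagcgbbff'
  #20 SA[20]=18  'gbbff'
  #21 SA[21]=16  'gcgbbff'
  #22 SA[22]=0  'gefabcfebdfaegaagcgbbff'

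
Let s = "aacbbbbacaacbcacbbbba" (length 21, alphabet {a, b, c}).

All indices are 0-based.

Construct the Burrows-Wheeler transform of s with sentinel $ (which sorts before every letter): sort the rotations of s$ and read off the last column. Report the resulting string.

rank  rotation                last
    0  $aacbbbbacaacbcacbbbba  a
    1  a$aacbbbbacaacbcacbbbb  b
    2  aacbbbbacaacbcacbbbba$  $
    3  aacbcacbbbba$aacbbbbac  c
    4  acaacbcacbbbba$aacbbbb  b
    5  acbbbba$aacbbbbacaacbc  c
    6  acbbbbacaacbcacbbbba$a  a
    7  acbcacbbbba$aacbbbbaca  a
    8  ba$aacbbbbacaacbcacbbb  b
    9  bacaacbcacbbbba$aacbbb  b
   10  bba$aacbbbbacaacbcacbb  b
   11  bbacaacbcacbbbba$aacbb  b
   12  bbba$aacbbbbacaacbcacb  b
   13  bbbacaacbcacbbbba$aacb  b
   14  bbbba$aacbbbbacaacbcac  c
   15  bbbbacaacbcacbbbba$aac  c
   16  bcacbbbba$aacbbbbacaac  c
   17  caacbcacbbbba$aacbbbba  a
   18  cacbbbba$aacbbbbacaacb  b
   19  cbbbba$aacbbbbacaacbca  a
   20  cbbbbacaacbcacbbbba$aa  a
   21  cbcacbbbba$aacbbbbacaa  a

ab$cbcaabbbbbbcccabaaa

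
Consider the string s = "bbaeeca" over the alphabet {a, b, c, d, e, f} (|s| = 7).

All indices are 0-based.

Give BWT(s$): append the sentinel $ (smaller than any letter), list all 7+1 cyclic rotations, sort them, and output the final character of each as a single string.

acbb$eea

rank  rotation  last
    0  $bbaeeca  a
    1  a$bbaeec  c
    2  aeeca$bb  b
    3  baeeca$b  b
    4  bbaeeca$  $
    5  ca$bbaee  e
    6  eca$bbae  e
    7  eeca$bba  a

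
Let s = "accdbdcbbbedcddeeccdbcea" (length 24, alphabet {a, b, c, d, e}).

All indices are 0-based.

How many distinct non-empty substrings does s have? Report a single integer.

272

rank | idx | suffix
   0 |  23 | a
   1 |   0 | accdbdcbbbedcddeeccdbcea
   2 |   7 | bbbedcddeeccdbcea
   3 |   8 | bbedcddeeccdbcea
   4 |  20 | bcea
   5 |   4 | bdcbbbedcddeeccdbcea
   6 |   9 | bedcddeeccdbcea
   7 |   6 | cbbbedcddeeccdbcea
   8 |  17 | ccdbcea
   9 |   1 | ccdbdcbbbedcddeeccdbcea
  10 |  18 | cdbcea
  11 |   2 | cdbdcbbbedcddeeccdbcea
  12 |  12 | cddeeccdbcea
  13 |  21 | cea
  14 |  19 | dbcea
  15 |   3 | dbdcbbbedcddeeccdbcea
  16 |   5 | dcbbbedcddeeccdbcea
  17 |  11 | dcddeeccdbcea
  18 |  13 | ddeeccdbcea
  19 |  14 | deeccdbcea
  20 |  22 | ea
  21 |  16 | eccdbcea
  22 |  10 | edcddeeccdbcea
  23 |  15 | eeccdbcea

SA = [23, 0, 7, 8, 20, 4, 9, 6, 17, 1, 18, 2, 12, 21, 19, 3, 5, 11, 13, 14, 22, 16, 10, 15]
rank  pair      lcp
   1  s[23:],s[0:]  1  'a'
   2  s[0:],s[7:]  0  ''
   3  s[7:],s[8:]  2  'bb'
   4  s[8:],s[20:]  1  'b'
   5  s[20:],s[4:]  1  'b'
   6  s[4:],s[9:]  1  'b'
   7  s[9:],s[6:]  0  ''
   8  s[6:],s[17:]  1  'c'
   9  s[17:],s[1:]  4  'ccdb'
  10  s[1:],s[18:]  1  'c'
  11  s[18:],s[2:]  3  'cdb'
  12  s[2:],s[12:]  2  'cd'
  13  s[12:],s[21:]  1  'c'
  14  s[21:],s[19:]  0  ''
  15  s[19:],s[3:]  2  'db'
  16  s[3:],s[5:]  1  'd'
  17  s[5:],s[11:]  2  'dc'
  18  s[11:],s[13:]  1  'd'
  19  s[13:],s[14:]  1  'd'
  20  s[14:],s[22:]  0  ''
  21  s[22:],s[16:]  1  'e'
  22  s[16:],s[10:]  1  'e'
  23  s[10:],s[15:]  1  'e'

n(n+1)/2 = 24·25/2 = 300
Σ LCP = 0 + 1 + 0 + 2 + 1 + 1 + 1 + 0 + 1 + 4 + 1 + 3 + 2 + 1 + 0 + 2 + 1 + 2 + 1 + 1 + 0 + 1 + 1 + 1 = 28
distinct = 300 − 28 = 272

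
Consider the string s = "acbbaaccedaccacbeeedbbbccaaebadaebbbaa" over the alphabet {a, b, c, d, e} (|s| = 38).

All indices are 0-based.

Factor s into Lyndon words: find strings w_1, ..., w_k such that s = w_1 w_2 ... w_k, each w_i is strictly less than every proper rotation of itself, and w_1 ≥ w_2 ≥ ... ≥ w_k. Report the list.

["acbb", "aaccedaccacbeeedbbbccaaebadaebbb", "a", "a"]

emit factor 1: 'acbb' (i=0, period=4)
emit factor 2: 'aaccedaccacbeeedbbbccaaebadaebbb' (i=4, period=32)
emit factor 3: 'a' (i=36, period=1)
emit factor 4: 'a' (i=37, period=1)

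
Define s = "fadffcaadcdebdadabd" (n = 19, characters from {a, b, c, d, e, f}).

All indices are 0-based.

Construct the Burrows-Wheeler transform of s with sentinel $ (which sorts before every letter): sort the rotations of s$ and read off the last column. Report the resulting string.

dcddafaefdbabacad$fd

rank  rotation              last
    0  $fadffcaadcdebdadabd  d
    1  aadcdebdadabd$fadffc  c
    2  abd$fadffcaadcdebdad  d
    3  adabd$fadffcaadcdebd  d
    4  adcdebdadabd$fadffca  a
    5  adffcaadcdebdadabd$f  f
    6  bd$fadffcaadcdebdada  a
    7  bdadabd$fadffcaadcde  e
    8  caadcdebdadabd$fadff  f
    9  cdebdadabd$fadffcaad  d
   10  d$fadffcaadcdebdadab  b
   11  dabd$fadffcaadcdebda  a
   12  dadabd$fadffcaadcdeb  b
   13  dcdebdadabd$fadffcaa  a
   14  debdadabd$fadffcaadc  c
   15  dffcaadcdebdadabd$fa  a
   16  ebdadabd$fadffcaadcd  d
   17  fadffcaadcdebdadabd$  $
   18  fcaadcdebdadabd$fadf  f
   19  ffcaadcdebdadabd$fad  d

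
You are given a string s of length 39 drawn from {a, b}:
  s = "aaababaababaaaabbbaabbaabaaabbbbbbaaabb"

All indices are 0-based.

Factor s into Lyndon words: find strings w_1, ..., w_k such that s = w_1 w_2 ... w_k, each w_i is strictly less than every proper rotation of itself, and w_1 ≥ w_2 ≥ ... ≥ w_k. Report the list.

["aaababaabab", "aaaabbbaabbaabaaabbbbbbaaabb"]

emit factor 1: 'aaababaabab' (i=0, period=11)
emit factor 2: 'aaaabbbaabbaabaaabbbbbbaaabb' (i=11, period=28)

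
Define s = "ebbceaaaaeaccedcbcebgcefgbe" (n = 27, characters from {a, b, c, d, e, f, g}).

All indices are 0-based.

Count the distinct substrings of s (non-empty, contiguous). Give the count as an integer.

sorted suffixes:
  #0 SA[0]=5  'aaaaeaccedcbcebgcefgbe'
  #1 SA[1]=6  'aaaeaccedcbcebgcefgbe'
  #2 SA[2]=7  'aaeaccedcbcebgcefgbe'
  #3 SA[3]=10  'accedcbcebgcefgbe'
  #4 SA[4]=8  'aeaccedcbcebgcefgbe'
  #5 SA[5]=1  'bbceaaaaeaccedcbcebgcefgbe'
  #6 SA[6]=2  'bceaaaaeaccedcbcebgcefgbe'
  #7 SA[7]=16  'bcebgcefgbe'
  #8 SA[8]=25  'be'
  #9 SA[9]=19  'bgcefgbe'
  #10 SA[10]=15  'cbcebgcefgbe'
  #11 SA[11]=11  'ccedcbcebgcefgbe'
  #12 SA[12]=3  'ceaaaaeaccedcbcebgcefgbe'
  #13 SA[13]=17  'cebgcefgbe'
  #14 SA[14]=12  'cedcbcebgcefgbe'
  #15 SA[15]=21  'cefgbe'
  #16 SA[16]=14  'dcbcebgcefgbe'
  #17 SA[17]=26  'e'
  #18 SA[18]=4  'eaaaaeaccedcbcebgcefgbe'
  #19 SA[19]=9  'eaccedcbcebgcefgbe'
  #20 SA[20]=0  'ebbceaaaaeaccedcbcebgcefgbe'
  #21 SA[21]=18  'ebgcefgbe'
  #22 SA[22]=13  'edcbcebgcefgbe'
  #23 SA[23]=22  'efgbe'
  #24 SA[24]=23  'fgbe'
  #25 SA[25]=24  'gbe'
  #26 SA[26]=20  'gcefgbe'

SA = [5, 6, 7, 10, 8, 1, 2, 16, 25, 19, 15, 11, 3, 17, 12, 21, 14, 26, 4, 9, 0, 18, 13, 22, 23, 24, 20]
[i] adj suffixes → lcp
  [1] 5/6 → 3 ('aaa')
  [2] 6/7 → 2 ('aa')
  [3] 7/10 → 1 ('a')
  [4] 10/8 → 1 ('a')
  [5] 8/1 → 0 ('')
  [6] 1/2 → 1 ('b')
  [7] 2/16 → 3 ('bce')
  [8] 16/25 → 1 ('b')
  [9] 25/19 → 1 ('b')
  [10] 19/15 → 0 ('')
  [11] 15/11 → 1 ('c')
  [12] 11/3 → 1 ('c')
  [13] 3/17 → 2 ('ce')
  [14] 17/12 → 2 ('ce')
  [15] 12/21 → 2 ('ce')
  [16] 21/14 → 0 ('')
  [17] 14/26 → 0 ('')
  [18] 26/4 → 1 ('e')
  [19] 4/9 → 2 ('ea')
  [20] 9/0 → 1 ('e')
  [21] 0/18 → 2 ('eb')
  [22] 18/13 → 1 ('e')
  [23] 13/22 → 1 ('e')
  [24] 22/23 → 0 ('')
  [25] 23/24 → 0 ('')
  [26] 24/20 → 1 ('g')

n(n+1)/2 = 27·28/2 = 378
Σ LCP = 0 + 3 + 2 + 1 + 1 + 0 + 1 + 3 + 1 + 1 + 0 + 1 + 1 + 2 + 2 + 2 + 0 + 0 + 1 + 2 + 1 + 2 + 1 + 1 + 0 + 0 + 1 = 30
distinct = 378 − 30 = 348

348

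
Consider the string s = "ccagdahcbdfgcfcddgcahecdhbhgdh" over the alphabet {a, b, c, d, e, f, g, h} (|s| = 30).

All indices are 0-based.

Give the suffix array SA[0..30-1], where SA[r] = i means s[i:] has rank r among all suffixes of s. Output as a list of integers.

[2, 5, 19, 8, 25, 1, 18, 7, 0, 14, 22, 12, 4, 15, 9, 16, 28, 23, 21, 13, 10, 17, 11, 3, 27, 29, 24, 6, 20, 26]

rank | idx | suffix
   0 |   2 | agdahcbdfgcfcddgcahecdhbhgdh
   1 |   5 | ahcbdfgcfcddgcahecdhbhgdh
   2 |  19 | ahecdhbhgdh
   3 |   8 | bdfgcfcddgcahecdhbhgdh
   4 |  25 | bhgdh
   5 |   1 | cagdahcbdfgcfcddgcahecdhbhgdh
   6 |  18 | cahecdhbhgdh
   7 |   7 | cbdfgcfcddgcahecdhbhgdh
   8 |   0 | ccagdahcbdfgcfcddgcahecdhbhgdh
   9 |  14 | cddgcahecdhbhgdh
  10 |  22 | cdhbhgdh
  11 |  12 | cfcddgcahecdhbhgdh
  12 |   4 | dahcbdfgcfcddgcahecdhbhgdh
  13 |  15 | ddgcahecdhbhgdh
  14 |   9 | dfgcfcddgcahecdhbhgdh
  15 |  16 | dgcahecdhbhgdh
  16 |  28 | dh
  17 |  23 | dhbhgdh
  18 |  21 | ecdhbhgdh
  19 |  13 | fcddgcahecdhbhgdh
  20 |  10 | fgcfcddgcahecdhbhgdh
  21 |  17 | gcahecdhbhgdh
  22 |  11 | gcfcddgcahecdhbhgdh
  23 |   3 | gdahcbdfgcfcddgcahecdhbhgdh
  24 |  27 | gdh
  25 |  29 | h
  26 |  24 | hbhgdh
  27 |   6 | hcbdfgcfcddgcahecdhbhgdh
  28 |  20 | hecdhbhgdh
  29 |  26 | hgdh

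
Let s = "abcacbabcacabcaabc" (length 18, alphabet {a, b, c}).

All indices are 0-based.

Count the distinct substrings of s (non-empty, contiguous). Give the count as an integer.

136

rank→(start, suffix):
  0 → (14, 'aabc')
  1 → (15, 'abc')
  2 → (11, 'abcaabc')
  3 → (6, 'abcacabcaabc')
  4 → (0, 'abcacbabcacabcaabc')
  5 → (9, 'acabcaabc')
  6 → (3, 'acbabcacabcaabc')
  7 → (5, 'babcacabcaabc')
  8 → (16, 'bc')
  9 → (12, 'bcaabc')
  10 → (7, 'bcacabcaabc')
  11 → (1, 'bcacbabcacabcaabc')
  12 → (17, 'c')
  13 → (13, 'caabc')
  14 → (10, 'cabcaabc')
  15 → (8, 'cacabcaabc')
  16 → (2, 'cacbabcacabcaabc')
  17 → (4, 'cbabcacabcaabc')

SA = [14, 15, 11, 6, 0, 9, 3, 5, 16, 12, 7, 1, 17, 13, 10, 8, 2, 4]
i: (SA[i-1],SA[i]) lcp shared
  1: (14,15) 1 'a'
  2: (15,11) 3 'abc'
  3: (11,6) 4 'abca'
  4: (6,0) 5 'abcac'
  5: (0,9) 1 'a'
  6: (9,3) 2 'ac'
  7: (3,5) 0 ''
  8: (5,16) 1 'b'
  9: (16,12) 2 'bc'
  10: (12,7) 3 'bca'
  11: (7,1) 4 'bcac'
  12: (1,17) 0 ''
  13: (17,13) 1 'c'
  14: (13,10) 2 'ca'
  15: (10,8) 2 'ca'
  16: (8,2) 3 'cac'
  17: (2,4) 1 'c'

n(n+1)/2 = 18·19/2 = 171
Σ LCP = 0 + 1 + 3 + 4 + 5 + 1 + 2 + 0 + 1 + 2 + 3 + 4 + 0 + 1 + 2 + 2 + 3 + 1 = 35
distinct = 171 − 35 = 136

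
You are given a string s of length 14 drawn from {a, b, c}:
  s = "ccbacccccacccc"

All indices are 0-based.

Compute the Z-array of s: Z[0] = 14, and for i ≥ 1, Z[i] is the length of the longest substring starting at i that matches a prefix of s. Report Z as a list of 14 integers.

[14, 1, 0, 0, 2, 2, 2, 2, 1, 0, 2, 2, 2, 1]

Z[0]=14
i=1: outside box; Z[1]=1 scan→box=[1,2)
i=2: outside box; Z[2]=0
i=3: outside box; Z[3]=0
i=4: outside box; Z[4]=2 scan→box=[4,6)
i=5: min(r-i=1, Z[1]=1)=1; Z[5]=2 scan→box=[5,7)
i=6: min(r-i=1, Z[1]=1)=1; Z[6]=2 scan→box=[6,8)
i=7: min(r-i=1, Z[1]=1)=1; Z[7]=2 scan→box=[7,9)
i=8: min(r-i=1, Z[1]=1)=1; Z[8]=1
i=9: outside box; Z[9]=0
i=10: outside box; Z[10]=2 scan→box=[10,12)
i=11: min(r-i=1, Z[1]=1)=1; Z[11]=2 scan→box=[11,13)
i=12: min(r-i=1, Z[1]=1)=1; Z[12]=2 scan→box=[12,14)
i=13: min(r-i=1, Z[1]=1)=1; Z[13]=1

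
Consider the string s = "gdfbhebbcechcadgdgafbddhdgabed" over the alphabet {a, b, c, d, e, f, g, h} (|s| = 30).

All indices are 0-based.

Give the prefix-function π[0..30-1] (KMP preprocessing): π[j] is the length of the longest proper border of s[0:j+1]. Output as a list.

[0, 0, 0, 0, 0, 0, 0, 0, 0, 0, 0, 0, 0, 0, 0, 1, 2, 1, 0, 0, 0, 0, 0, 0, 0, 1, 0, 0, 0, 0]

π[0] = 0
j=1 s[j]='d': π[1]=0 (border '')
j=2 s[j]='f': π[2]=0 (border '')
j=3 s[j]='b': π[3]=0 (border '')
j=4 s[j]='h': π[4]=0 (border '')
j=5 s[j]='e': π[5]=0 (border '')
j=6 s[j]='b': π[6]=0 (border '')
j=7 s[j]='b': π[7]=0 (border '')
j=8 s[j]='c': π[8]=0 (border '')
j=9 s[j]='e': π[9]=0 (border '')
j=10 s[j]='c': π[10]=0 (border '')
j=11 s[j]='h': π[11]=0 (border '')
j=12 s[j]='c': π[12]=0 (border '')
j=13 s[j]='a': π[13]=0 (border '')
j=14 s[j]='d': π[14]=0 (border '')
j=15 s[j]='g': π[15]=1 (border 'g')
j=16 s[j]='d': π[16]=2 (border 'gd')
j=17 s[j]='g': k: 2→0; π[17]=1 (border 'g')
j=18 s[j]='a': k: 1→0; π[18]=0 (border '')
j=19 s[j]='f': π[19]=0 (border '')
j=20 s[j]='b': π[20]=0 (border '')
j=21 s[j]='d': π[21]=0 (border '')
j=22 s[j]='d': π[22]=0 (border '')
j=23 s[j]='h': π[23]=0 (border '')
j=24 s[j]='d': π[24]=0 (border '')
j=25 s[j]='g': π[25]=1 (border 'g')
j=26 s[j]='a': k: 1→0; π[26]=0 (border '')
j=27 s[j]='b': π[27]=0 (border '')
j=28 s[j]='e': π[28]=0 (border '')
j=29 s[j]='d': π[29]=0 (border '')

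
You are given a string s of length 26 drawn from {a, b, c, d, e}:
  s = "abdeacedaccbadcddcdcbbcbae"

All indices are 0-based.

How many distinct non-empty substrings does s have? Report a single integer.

321

rank→(start, suffix):
  0 → (0, 'abdeacedaccbadcddcdcbbcbae')
  1 → (8, 'accbadcddcdcbbcbae')
  2 → (4, 'acedaccbadcddcdcbbcbae')
  3 → (12, 'adcddcdcbbcbae')
  4 → (24, 'ae')
  5 → (11, 'badcddcdcbbcbae')
  6 → (23, 'bae')
  7 → (20, 'bbcbae')
  8 → (21, 'bcbae')
  9 → (1, 'bdeacedaccbadcddcdcbbcbae')
  10 → (10, 'cbadcddcdcbbcbae')
  11 → (22, 'cbae')
  12 → (19, 'cbbcbae')
  13 → (9, 'ccbadcddcdcbbcbae')
  14 → (17, 'cdcbbcbae')
  15 → (14, 'cddcdcbbcbae')
  16 → (5, 'cedaccbadcddcdcbbcbae')
  17 → (7, 'daccbadcddcdcbbcbae')
  18 → (18, 'dcbbcbae')
  19 → (16, 'dcdcbbcbae')
  20 → (13, 'dcddcdcbbcbae')
  21 → (15, 'ddcdcbbcbae')
  22 → (2, 'deacedaccbadcddcdcbbcbae')
  23 → (25, 'e')
  24 → (3, 'eacedaccbadcddcdcbbcbae')
  25 → (6, 'edaccbadcddcdcbbcbae')

SA = [0, 8, 4, 12, 24, 11, 23, 20, 21, 1, 10, 22, 19, 9, 17, 14, 5, 7, 18, 16, 13, 15, 2, 25, 3, 6]
i: (SA[i-1],SA[i]) lcp shared
  1: (0,8) 1 'a'
  2: (8,4) 2 'ac'
  3: (4,12) 1 'a'
  4: (12,24) 1 'a'
  5: (24,11) 0 ''
  6: (11,23) 2 'ba'
  7: (23,20) 1 'b'
  8: (20,21) 1 'b'
  9: (21,1) 1 'b'
  10: (1,10) 0 ''
  11: (10,22) 3 'cba'
  12: (22,19) 2 'cb'
  13: (19,9) 1 'c'
  14: (9,17) 1 'c'
  15: (17,14) 2 'cd'
  16: (14,5) 1 'c'
  17: (5,7) 0 ''
  18: (7,18) 1 'd'
  19: (18,16) 2 'dc'
  20: (16,13) 3 'dcd'
  21: (13,15) 1 'd'
  22: (15,2) 1 'd'
  23: (2,25) 0 ''
  24: (25,3) 1 'e'
  25: (3,6) 1 'e'

n(n+1)/2 = 26·27/2 = 351
Σ LCP = 0 + 1 + 2 + 1 + 1 + 0 + 2 + 1 + 1 + 1 + 0 + 3 + 2 + 1 + 1 + 2 + 1 + 0 + 1 + 2 + 3 + 1 + 1 + 0 + 1 + 1 = 30
distinct = 351 − 30 = 321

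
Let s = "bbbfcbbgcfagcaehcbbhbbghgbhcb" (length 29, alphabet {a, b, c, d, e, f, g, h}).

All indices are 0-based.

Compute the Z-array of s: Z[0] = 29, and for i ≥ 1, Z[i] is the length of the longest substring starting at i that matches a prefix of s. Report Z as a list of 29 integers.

[29, 2, 1, 0, 0, 2, 1, 0, 0, 0, 0, 0, 0, 0, 0, 0, 0, 2, 1, 0, 2, 1, 0, 0, 0, 1, 0, 0, 1]

Z[0]=29
i=1: fresh scan; Z[1]=2 scan→box=[1,3)
i=2: min(r-i=1, Z[1]=2)=1; Z[2]=1
i=3: fresh scan; Z[3]=0
i=4: fresh scan; Z[4]=0
i=5: fresh scan; Z[5]=2 scan→box=[5,7)
i=6: min(r-i=1, Z[1]=2)=1; Z[6]=1
i=7: fresh scan; Z[7]=0
i=8: fresh scan; Z[8]=0
i=9: fresh scan; Z[9]=0
i=10: fresh scan; Z[10]=0
i=11: fresh scan; Z[11]=0
i=12: fresh scan; Z[12]=0
i=13: fresh scan; Z[13]=0
i=14: fresh scan; Z[14]=0
i=15: fresh scan; Z[15]=0
i=16: fresh scan; Z[16]=0
i=17: fresh scan; Z[17]=2 scan→box=[17,19)
i=18: min(r-i=1, Z[1]=2)=1; Z[18]=1
i=19: fresh scan; Z[19]=0
i=20: fresh scan; Z[20]=2 scan→box=[20,22)
i=21: min(r-i=1, Z[1]=2)=1; Z[21]=1
i=22: fresh scan; Z[22]=0
i=23: fresh scan; Z[23]=0
i=24: fresh scan; Z[24]=0
i=25: fresh scan; Z[25]=1 scan→box=[25,26)
i=26: fresh scan; Z[26]=0
i=27: fresh scan; Z[27]=0
i=28: fresh scan; Z[28]=1 scan→box=[28,29)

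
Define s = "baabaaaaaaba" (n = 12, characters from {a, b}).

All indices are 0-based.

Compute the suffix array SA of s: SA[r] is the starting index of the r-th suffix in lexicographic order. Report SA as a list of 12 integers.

rank | idx | suffix
   0 |  11 | a
   1 |   4 | aaaaaaba
   2 |   5 | aaaaaba
   3 |   6 | aaaaba
   4 |   7 | aaaba
   5 |   8 | aaba
   6 |   1 | aabaaaaaaba
   7 |   9 | aba
   8 |   2 | abaaaaaaba
   9 |  10 | ba
  10 |   3 | baaaaaaba
  11 |   0 | baabaaaaaaba

[11, 4, 5, 6, 7, 8, 1, 9, 2, 10, 3, 0]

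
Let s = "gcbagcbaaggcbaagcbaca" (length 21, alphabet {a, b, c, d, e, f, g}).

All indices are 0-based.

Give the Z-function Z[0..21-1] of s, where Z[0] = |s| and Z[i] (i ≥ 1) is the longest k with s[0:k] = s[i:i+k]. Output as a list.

Z[0]=21
i=1: outside box; Z[1]=0
i=2: outside box; Z[2]=0
i=3: outside box; Z[3]=0
i=4: outside box; Z[4]=4 grow→box=[4,8)
i=5: min(r-i=3, Z[1]=0)=0; Z[5]=0
i=6: min(r-i=2, Z[2]=0)=0; Z[6]=0
i=7: min(r-i=1, Z[3]=0)=0; Z[7]=0
i=8: outside box; Z[8]=0
i=9: outside box; Z[9]=1 grow→box=[9,10)
i=10: outside box; Z[10]=4 grow→box=[10,14)
i=11: min(r-i=3, Z[1]=0)=0; Z[11]=0
i=12: min(r-i=2, Z[2]=0)=0; Z[12]=0
i=13: min(r-i=1, Z[3]=0)=0; Z[13]=0
i=14: outside box; Z[14]=0
i=15: outside box; Z[15]=4 grow→box=[15,19)
i=16: min(r-i=3, Z[1]=0)=0; Z[16]=0
i=17: min(r-i=2, Z[2]=0)=0; Z[17]=0
i=18: min(r-i=1, Z[3]=0)=0; Z[18]=0
i=19: outside box; Z[19]=0
i=20: outside box; Z[20]=0

[21, 0, 0, 0, 4, 0, 0, 0, 0, 1, 4, 0, 0, 0, 0, 4, 0, 0, 0, 0, 0]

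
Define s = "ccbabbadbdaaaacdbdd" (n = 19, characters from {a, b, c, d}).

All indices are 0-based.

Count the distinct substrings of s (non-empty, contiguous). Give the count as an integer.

sorted suffixes:
  #0 SA[0]=10  'aaaacdbdd'
  #1 SA[1]=11  'aaacdbdd'
  #2 SA[2]=12  'aacdbdd'
  #3 SA[3]=3  'abbadbdaaaacdbdd'
  #4 SA[4]=13  'acdbdd'
  #5 SA[5]=6  'adbdaaaacdbdd'
  #6 SA[6]=2  'babbadbdaaaacdbdd'
  #7 SA[7]=5  'badbdaaaacdbdd'
  #8 SA[8]=4  'bbadbdaaaacdbdd'
  #9 SA[9]=8  'bdaaaacdbdd'
  #10 SA[10]=16  'bdd'
  #11 SA[11]=1  'cbabbadbdaaaacdbdd'
  #12 SA[12]=0  'ccbabbadbdaaaacdbdd'
  #13 SA[13]=14  'cdbdd'
  #14 SA[14]=18  'd'
  #15 SA[15]=9  'daaaacdbdd'
  #16 SA[16]=7  'dbdaaaacdbdd'
  #17 SA[17]=15  'dbdd'
  #18 SA[18]=17  'dd'

SA = [10, 11, 12, 3, 13, 6, 2, 5, 4, 8, 16, 1, 0, 14, 18, 9, 7, 15, 17]
[i] adj suffixes → lcp
  [1] 10/11 → 3 ('aaa')
  [2] 11/12 → 2 ('aa')
  [3] 12/3 → 1 ('a')
  [4] 3/13 → 1 ('a')
  [5] 13/6 → 1 ('a')
  [6] 6/2 → 0 ('')
  [7] 2/5 → 2 ('ba')
  [8] 5/4 → 1 ('b')
  [9] 4/8 → 1 ('b')
  [10] 8/16 → 2 ('bd')
  [11] 16/1 → 0 ('')
  [12] 1/0 → 1 ('c')
  [13] 0/14 → 1 ('c')
  [14] 14/18 → 0 ('')
  [15] 18/9 → 1 ('d')
  [16] 9/7 → 1 ('d')
  [17] 7/15 → 3 ('dbd')
  [18] 15/17 → 1 ('d')

n(n+1)/2 = 19·20/2 = 190
Σ LCP = 0 + 3 + 2 + 1 + 1 + 1 + 0 + 2 + 1 + 1 + 2 + 0 + 1 + 1 + 0 + 1 + 1 + 3 + 1 = 22
distinct = 190 − 22 = 168

168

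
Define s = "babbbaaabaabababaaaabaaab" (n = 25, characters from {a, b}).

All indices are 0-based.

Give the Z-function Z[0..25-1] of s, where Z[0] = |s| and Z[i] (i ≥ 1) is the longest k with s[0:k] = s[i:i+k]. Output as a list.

Z[0]=25
i=1: outside box; Z[1]=0
i=2: outside box; Z[2]=1 extend→box=[2,3)
i=3: outside box; Z[3]=1 extend→box=[3,4)
i=4: outside box; Z[4]=2 extend→box=[4,6)
i=5: min(r-i=1, Z[1]=0)=0; Z[5]=0
i=6: outside box; Z[6]=0
i=7: outside box; Z[7]=0
i=8: outside box; Z[8]=2 extend→box=[8,10)
i=9: min(r-i=1, Z[1]=0)=0; Z[9]=0
i=10: outside box; Z[10]=0
i=11: outside box; Z[11]=3 extend→box=[11,14)
i=12: min(r-i=2, Z[1]=0)=0; Z[12]=0
i=13: min(r-i=1, Z[2]=1)=1; Z[13]=3 extend→box=[13,16)
i=14: min(r-i=2, Z[1]=0)=0; Z[14]=0
i=15: min(r-i=1, Z[2]=1)=1; Z[15]=2 extend→box=[15,17)
i=16: min(r-i=1, Z[1]=0)=0; Z[16]=0
i=17: outside box; Z[17]=0
i=18: outside box; Z[18]=0
i=19: outside box; Z[19]=0
i=20: outside box; Z[20]=2 extend→box=[20,22)
i=21: min(r-i=1, Z[1]=0)=0; Z[21]=0
i=22: outside box; Z[22]=0
i=23: outside box; Z[23]=0
i=24: outside box; Z[24]=1 extend→box=[24,25)

[25, 0, 1, 1, 2, 0, 0, 0, 2, 0, 0, 3, 0, 3, 0, 2, 0, 0, 0, 0, 2, 0, 0, 0, 1]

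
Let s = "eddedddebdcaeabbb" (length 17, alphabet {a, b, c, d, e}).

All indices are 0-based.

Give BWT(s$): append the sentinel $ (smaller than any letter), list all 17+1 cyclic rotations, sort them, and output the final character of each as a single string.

rank  rotation            last
    0  $eddedddebdcaeabbb  b
    1  abbb$eddedddebdcae  e
    2  aeabbb$eddedddebdc  c
    3  b$eddedddebdcaeabb  b
    4  bb$eddedddebdcaeab  b
    5  bbb$eddedddebdcaea  a
    6  bdcaeabbb$eddeddde  e
    7  caeabbb$eddedddebd  d
    8  dcaeabbb$eddedddeb  b
    9  dddebdcaeabbb$edde  e
   10  ddebdcaeabbb$edded  d
   11  ddedddebdcaeabbb$e  e
   12  debdcaeabbb$eddedd  d
   13  dedddebdcaeabbb$ed  d
   14  eabbb$eddedddebdca  a
   15  ebdcaeabbb$eddeddd  d
   16  edddebdcaeabbb$edd  d
   17  eddedddebdcaeabbb$  $

becbbaedbededdadd$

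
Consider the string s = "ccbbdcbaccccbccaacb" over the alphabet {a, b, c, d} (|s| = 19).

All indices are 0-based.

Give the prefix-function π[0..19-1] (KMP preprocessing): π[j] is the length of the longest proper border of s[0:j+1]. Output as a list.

π[0] = 0
j=1 s[j]='c': π[1]=1 (border 'c')
j=2 s[j]='b': k: 1→0; π[2]=0 (border '')
j=3 s[j]='b': π[3]=0 (border '')
j=4 s[j]='d': π[4]=0 (border '')
j=5 s[j]='c': π[5]=1 (border 'c')
j=6 s[j]='b': k: 1→0; π[6]=0 (border '')
j=7 s[j]='a': π[7]=0 (border '')
j=8 s[j]='c': π[8]=1 (border 'c')
j=9 s[j]='c': π[9]=2 (border 'cc')
j=10 s[j]='c': k: 2→1; π[10]=2 (border 'cc')
j=11 s[j]='c': k: 2→1; π[11]=2 (border 'cc')
j=12 s[j]='b': π[12]=3 (border 'ccb')
j=13 s[j]='c': k: 3→0; π[13]=1 (border 'c')
j=14 s[j]='c': π[14]=2 (border 'cc')
j=15 s[j]='a': k: 2→1→0; π[15]=0 (border '')
j=16 s[j]='a': π[16]=0 (border '')
j=17 s[j]='c': π[17]=1 (border 'c')
j=18 s[j]='b': k: 1→0; π[18]=0 (border '')

[0, 1, 0, 0, 0, 1, 0, 0, 1, 2, 2, 2, 3, 1, 2, 0, 0, 1, 0]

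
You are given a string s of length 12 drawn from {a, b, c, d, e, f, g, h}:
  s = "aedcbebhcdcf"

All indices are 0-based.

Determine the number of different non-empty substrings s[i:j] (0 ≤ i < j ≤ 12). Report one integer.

72

rank→(start, suffix):
  0 → (0, 'aedcbebhcdcf')
  1 → (4, 'bebhcdcf')
  2 → (6, 'bhcdcf')
  3 → (3, 'cbebhcdcf')
  4 → (8, 'cdcf')
  5 → (10, 'cf')
  6 → (2, 'dcbebhcdcf')
  7 → (9, 'dcf')
  8 → (5, 'ebhcdcf')
  9 → (1, 'edcbebhcdcf')
  10 → (11, 'f')
  11 → (7, 'hcdcf')

SA = [0, 4, 6, 3, 8, 10, 2, 9, 5, 1, 11, 7]
rank  pair      lcp
   1  s[0:],s[4:]  0  ''
   2  s[4:],s[6:]  1  'b'
   3  s[6:],s[3:]  0  ''
   4  s[3:],s[8:]  1  'c'
   5  s[8:],s[10:]  1  'c'
   6  s[10:],s[2:]  0  ''
   7  s[2:],s[9:]  2  'dc'
   8  s[9:],s[5:]  0  ''
   9  s[5:],s[1:]  1  'e'
  10  s[1:],s[11:]  0  ''
  11  s[11:],s[7:]  0  ''

n(n+1)/2 = 12·13/2 = 78
Σ LCP = 0 + 0 + 1 + 0 + 1 + 1 + 0 + 2 + 0 + 1 + 0 + 0 = 6
distinct = 78 − 6 = 72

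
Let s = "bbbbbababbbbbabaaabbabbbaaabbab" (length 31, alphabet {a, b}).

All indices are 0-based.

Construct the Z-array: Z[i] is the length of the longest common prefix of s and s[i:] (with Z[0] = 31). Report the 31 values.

[31, 4, 3, 2, 1, 0, 1, 0, 8, 4, 3, 2, 1, 0, 1, 0, 0, 0, 2, 1, 0, 3, 2, 1, 0, 0, 0, 2, 1, 0, 1]

Z[0]=31
i=1: fresh scan; Z[1]=4 scan→box=[1,5)
i=2: min(r-i=3, Z[1]=4)=3; Z[2]=3
i=3: min(r-i=2, Z[2]=3)=2; Z[3]=2
i=4: min(r-i=1, Z[3]=2)=1; Z[4]=1
i=5: fresh scan; Z[5]=0
i=6: fresh scan; Z[6]=1 scan→box=[6,7)
i=7: fresh scan; Z[7]=0
i=8: fresh scan; Z[8]=8 scan→box=[8,16)
i=9: min(r-i=7, Z[1]=4)=4; Z[9]=4
i=10: min(r-i=6, Z[2]=3)=3; Z[10]=3
i=11: min(r-i=5, Z[3]=2)=2; Z[11]=2
i=12: min(r-i=4, Z[4]=1)=1; Z[12]=1
i=13: min(r-i=3, Z[5]=0)=0; Z[13]=0
i=14: min(r-i=2, Z[6]=1)=1; Z[14]=1
i=15: min(r-i=1, Z[7]=0)=0; Z[15]=0
i=16: fresh scan; Z[16]=0
i=17: fresh scan; Z[17]=0
i=18: fresh scan; Z[18]=2 scan→box=[18,20)
i=19: min(r-i=1, Z[1]=4)=1; Z[19]=1
i=20: fresh scan; Z[20]=0
i=21: fresh scan; Z[21]=3 scan→box=[21,24)
i=22: min(r-i=2, Z[1]=4)=2; Z[22]=2
i=23: min(r-i=1, Z[2]=3)=1; Z[23]=1
i=24: fresh scan; Z[24]=0
i=25: fresh scan; Z[25]=0
i=26: fresh scan; Z[26]=0
i=27: fresh scan; Z[27]=2 scan→box=[27,29)
i=28: min(r-i=1, Z[1]=4)=1; Z[28]=1
i=29: fresh scan; Z[29]=0
i=30: fresh scan; Z[30]=1 scan→box=[30,31)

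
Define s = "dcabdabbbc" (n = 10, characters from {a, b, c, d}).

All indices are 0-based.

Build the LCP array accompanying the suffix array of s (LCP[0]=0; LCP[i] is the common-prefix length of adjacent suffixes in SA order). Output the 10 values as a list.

sorted suffixes:
  #0 SA[0]=5  'abbbc'
  #1 SA[1]=2  'abdabbbc'
  #2 SA[2]=6  'bbbc'
  #3 SA[3]=7  'bbc'
  #4 SA[4]=8  'bc'
  #5 SA[5]=3  'bdabbbc'
  #6 SA[6]=9  'c'
  #7 SA[7]=1  'cabdabbbc'
  #8 SA[8]=4  'dabbbc'
  #9 SA[9]=0  'dcabdabbbc'

SA = [5, 2, 6, 7, 8, 3, 9, 1, 4, 0]
rank  pair      lcp
   1  s[5:],s[2:]  2  'ab'
   2  s[2:],s[6:]  0  ''
   3  s[6:],s[7:]  2  'bb'
   4  s[7:],s[8:]  1  'b'
   5  s[8:],s[3:]  1  'b'
   6  s[3:],s[9:]  0  ''
   7  s[9:],s[1:]  1  'c'
   8  s[1:],s[4:]  0  ''
   9  s[4:],s[0:]  1  'd'

[0, 2, 0, 2, 1, 1, 0, 1, 0, 1]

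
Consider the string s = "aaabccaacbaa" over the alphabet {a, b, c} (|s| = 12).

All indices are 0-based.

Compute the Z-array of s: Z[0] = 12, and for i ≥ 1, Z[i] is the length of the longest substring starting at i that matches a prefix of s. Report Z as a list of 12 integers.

[12, 2, 1, 0, 0, 0, 2, 1, 0, 0, 2, 1]

Z[0]=12
i=1: i≥r, start 0; Z[1]=2 extend→box=[1,3)
i=2: min(r-i=1, Z[1]=2)=1; Z[2]=1
i=3: i≥r, start 0; Z[3]=0
i=4: i≥r, start 0; Z[4]=0
i=5: i≥r, start 0; Z[5]=0
i=6: i≥r, start 0; Z[6]=2 extend→box=[6,8)
i=7: min(r-i=1, Z[1]=2)=1; Z[7]=1
i=8: i≥r, start 0; Z[8]=0
i=9: i≥r, start 0; Z[9]=0
i=10: i≥r, start 0; Z[10]=2 extend→box=[10,12)
i=11: min(r-i=1, Z[1]=2)=1; Z[11]=1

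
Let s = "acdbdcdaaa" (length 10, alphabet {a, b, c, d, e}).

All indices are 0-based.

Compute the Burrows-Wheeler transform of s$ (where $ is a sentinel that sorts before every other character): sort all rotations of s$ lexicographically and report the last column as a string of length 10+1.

aaad$ddaccb

rank  rotation     last
    0  $acdbdcdaaa  a
    1  a$acdbdcdaa  a
    2  aa$acdbdcda  a
    3  aaa$acdbdcd  d
    4  acdbdcdaaa$  $
    5  bdcdaaa$acd  d
    6  cdaaa$acdbd  d
    7  cdbdcdaaa$a  a
    8  daaa$acdbdc  c
    9  dbdcdaaa$ac  c
   10  dcdaaa$acdb  b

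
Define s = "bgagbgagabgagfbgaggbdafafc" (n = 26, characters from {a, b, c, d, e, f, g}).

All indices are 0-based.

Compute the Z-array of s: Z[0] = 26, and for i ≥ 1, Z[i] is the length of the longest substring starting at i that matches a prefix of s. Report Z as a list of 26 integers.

[26, 0, 0, 0, 4, 0, 0, 0, 0, 4, 0, 0, 0, 0, 4, 0, 0, 0, 0, 1, 0, 0, 0, 0, 0, 0]

Z[0]=26
i=1: i≥r, start 0; Z[1]=0
i=2: i≥r, start 0; Z[2]=0
i=3: i≥r, start 0; Z[3]=0
i=4: i≥r, start 0; Z[4]=4 scan→box=[4,8)
i=5: min(r-i=3, Z[1]=0)=0; Z[5]=0
i=6: min(r-i=2, Z[2]=0)=0; Z[6]=0
i=7: min(r-i=1, Z[3]=0)=0; Z[7]=0
i=8: i≥r, start 0; Z[8]=0
i=9: i≥r, start 0; Z[9]=4 scan→box=[9,13)
i=10: min(r-i=3, Z[1]=0)=0; Z[10]=0
i=11: min(r-i=2, Z[2]=0)=0; Z[11]=0
i=12: min(r-i=1, Z[3]=0)=0; Z[12]=0
i=13: i≥r, start 0; Z[13]=0
i=14: i≥r, start 0; Z[14]=4 scan→box=[14,18)
i=15: min(r-i=3, Z[1]=0)=0; Z[15]=0
i=16: min(r-i=2, Z[2]=0)=0; Z[16]=0
i=17: min(r-i=1, Z[3]=0)=0; Z[17]=0
i=18: i≥r, start 0; Z[18]=0
i=19: i≥r, start 0; Z[19]=1 scan→box=[19,20)
i=20: i≥r, start 0; Z[20]=0
i=21: i≥r, start 0; Z[21]=0
i=22: i≥r, start 0; Z[22]=0
i=23: i≥r, start 0; Z[23]=0
i=24: i≥r, start 0; Z[24]=0
i=25: i≥r, start 0; Z[25]=0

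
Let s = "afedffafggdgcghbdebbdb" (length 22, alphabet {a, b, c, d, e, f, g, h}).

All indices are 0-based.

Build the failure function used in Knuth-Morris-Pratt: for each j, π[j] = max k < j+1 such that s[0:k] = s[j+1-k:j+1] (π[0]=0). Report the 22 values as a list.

[0, 0, 0, 0, 0, 0, 1, 2, 0, 0, 0, 0, 0, 0, 0, 0, 0, 0, 0, 0, 0, 0]

π[0] = 0
j=1 s[j]='f': π[1]=0 (border '')
j=2 s[j]='e': π[2]=0 (border '')
j=3 s[j]='d': π[3]=0 (border '')
j=4 s[j]='f': π[4]=0 (border '')
j=5 s[j]='f': π[5]=0 (border '')
j=6 s[j]='a': π[6]=1 (border 'a')
j=7 s[j]='f': π[7]=2 (border 'af')
j=8 s[j]='g': k: 2→0; π[8]=0 (border '')
j=9 s[j]='g': π[9]=0 (border '')
j=10 s[j]='d': π[10]=0 (border '')
j=11 s[j]='g': π[11]=0 (border '')
j=12 s[j]='c': π[12]=0 (border '')
j=13 s[j]='g': π[13]=0 (border '')
j=14 s[j]='h': π[14]=0 (border '')
j=15 s[j]='b': π[15]=0 (border '')
j=16 s[j]='d': π[16]=0 (border '')
j=17 s[j]='e': π[17]=0 (border '')
j=18 s[j]='b': π[18]=0 (border '')
j=19 s[j]='b': π[19]=0 (border '')
j=20 s[j]='d': π[20]=0 (border '')
j=21 s[j]='b': π[21]=0 (border '')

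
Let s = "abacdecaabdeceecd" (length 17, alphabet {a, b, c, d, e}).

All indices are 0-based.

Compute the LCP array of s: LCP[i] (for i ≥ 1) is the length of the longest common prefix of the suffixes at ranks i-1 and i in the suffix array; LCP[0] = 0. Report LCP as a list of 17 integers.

sorted suffixes:
  #0 SA[0]=7  'aabdeceecd'
  #1 SA[1]=0  'abacdecaabdeceecd'
  #2 SA[2]=8  'abdeceecd'
  #3 SA[3]=2  'acdecaabdeceecd'
  #4 SA[4]=1  'bacdecaabdeceecd'
  #5 SA[5]=9  'bdeceecd'
  #6 SA[6]=6  'caabdeceecd'
  #7 SA[7]=15  'cd'
  #8 SA[8]=3  'cdecaabdeceecd'
  #9 SA[9]=12  'ceecd'
  #10 SA[10]=16  'd'
  #11 SA[11]=4  'decaabdeceecd'
  #12 SA[12]=10  'deceecd'
  #13 SA[13]=5  'ecaabdeceecd'
  #14 SA[14]=14  'ecd'
  #15 SA[15]=11  'eceecd'
  #16 SA[16]=13  'eecd'

SA = [7, 0, 8, 2, 1, 9, 6, 15, 3, 12, 16, 4, 10, 5, 14, 11, 13]
i: (SA[i-1],SA[i]) lcp shared
  1: (7,0) 1 'a'
  2: (0,8) 2 'ab'
  3: (8,2) 1 'a'
  4: (2,1) 0 ''
  5: (1,9) 1 'b'
  6: (9,6) 0 ''
  7: (6,15) 1 'c'
  8: (15,3) 2 'cd'
  9: (3,12) 1 'c'
  10: (12,16) 0 ''
  11: (16,4) 1 'd'
  12: (4,10) 3 'dec'
  13: (10,5) 0 ''
  14: (5,14) 2 'ec'
  15: (14,11) 2 'ec'
  16: (11,13) 1 'e'

[0, 1, 2, 1, 0, 1, 0, 1, 2, 1, 0, 1, 3, 0, 2, 2, 1]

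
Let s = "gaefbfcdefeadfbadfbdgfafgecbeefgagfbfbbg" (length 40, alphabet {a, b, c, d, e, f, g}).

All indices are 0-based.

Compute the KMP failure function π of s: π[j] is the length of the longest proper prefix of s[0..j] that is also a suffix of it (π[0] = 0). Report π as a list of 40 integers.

[0, 0, 0, 0, 0, 0, 0, 0, 0, 0, 0, 0, 0, 0, 0, 0, 0, 0, 0, 0, 1, 0, 0, 0, 1, 0, 0, 0, 0, 0, 0, 1, 2, 1, 0, 0, 0, 0, 0, 1]

π[0] = 0
j=1 s[j]='a': π[1]=0 (border '')
j=2 s[j]='e': π[2]=0 (border '')
j=3 s[j]='f': π[3]=0 (border '')
j=4 s[j]='b': π[4]=0 (border '')
j=5 s[j]='f': π[5]=0 (border '')
j=6 s[j]='c': π[6]=0 (border '')
j=7 s[j]='d': π[7]=0 (border '')
j=8 s[j]='e': π[8]=0 (border '')
j=9 s[j]='f': π[9]=0 (border '')
j=10 s[j]='e': π[10]=0 (border '')
j=11 s[j]='a': π[11]=0 (border '')
j=12 s[j]='d': π[12]=0 (border '')
j=13 s[j]='f': π[13]=0 (border '')
j=14 s[j]='b': π[14]=0 (border '')
j=15 s[j]='a': π[15]=0 (border '')
j=16 s[j]='d': π[16]=0 (border '')
j=17 s[j]='f': π[17]=0 (border '')
j=18 s[j]='b': π[18]=0 (border '')
j=19 s[j]='d': π[19]=0 (border '')
j=20 s[j]='g': π[20]=1 (border 'g')
j=21 s[j]='f': k: 1→0; π[21]=0 (border '')
j=22 s[j]='a': π[22]=0 (border '')
j=23 s[j]='f': π[23]=0 (border '')
j=24 s[j]='g': π[24]=1 (border 'g')
j=25 s[j]='e': k: 1→0; π[25]=0 (border '')
j=26 s[j]='c': π[26]=0 (border '')
j=27 s[j]='b': π[27]=0 (border '')
j=28 s[j]='e': π[28]=0 (border '')
j=29 s[j]='e': π[29]=0 (border '')
j=30 s[j]='f': π[30]=0 (border '')
j=31 s[j]='g': π[31]=1 (border 'g')
j=32 s[j]='a': π[32]=2 (border 'ga')
j=33 s[j]='g': k: 2→0; π[33]=1 (border 'g')
j=34 s[j]='f': k: 1→0; π[34]=0 (border '')
j=35 s[j]='b': π[35]=0 (border '')
j=36 s[j]='f': π[36]=0 (border '')
j=37 s[j]='b': π[37]=0 (border '')
j=38 s[j]='b': π[38]=0 (border '')
j=39 s[j]='g': π[39]=1 (border 'g')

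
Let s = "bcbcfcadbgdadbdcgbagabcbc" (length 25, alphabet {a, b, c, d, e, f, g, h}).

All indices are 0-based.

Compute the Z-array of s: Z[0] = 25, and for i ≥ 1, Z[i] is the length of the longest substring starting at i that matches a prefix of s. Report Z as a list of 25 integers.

[25, 0, 2, 0, 0, 0, 0, 0, 1, 0, 0, 0, 0, 1, 0, 0, 0, 1, 0, 0, 0, 4, 0, 2, 0]

Z[0]=25
i=1: outside box; Z[1]=0
i=2: outside box; Z[2]=2 scan→box=[2,4)
i=3: min(r-i=1, Z[1]=0)=0; Z[3]=0
i=4: outside box; Z[4]=0
i=5: outside box; Z[5]=0
i=6: outside box; Z[6]=0
i=7: outside box; Z[7]=0
i=8: outside box; Z[8]=1 scan→box=[8,9)
i=9: outside box; Z[9]=0
i=10: outside box; Z[10]=0
i=11: outside box; Z[11]=0
i=12: outside box; Z[12]=0
i=13: outside box; Z[13]=1 scan→box=[13,14)
i=14: outside box; Z[14]=0
i=15: outside box; Z[15]=0
i=16: outside box; Z[16]=0
i=17: outside box; Z[17]=1 scan→box=[17,18)
i=18: outside box; Z[18]=0
i=19: outside box; Z[19]=0
i=20: outside box; Z[20]=0
i=21: outside box; Z[21]=4 scan→box=[21,25)
i=22: min(r-i=3, Z[1]=0)=0; Z[22]=0
i=23: min(r-i=2, Z[2]=2)=2; Z[23]=2
i=24: min(r-i=1, Z[3]=0)=0; Z[24]=0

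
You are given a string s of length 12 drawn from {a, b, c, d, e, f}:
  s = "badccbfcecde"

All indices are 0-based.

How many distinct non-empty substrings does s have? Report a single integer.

rank→(start, suffix):
  0 → (1, 'adccbfcecde')
  1 → (0, 'badccbfcecde')
  2 → (5, 'bfcecde')
  3 → (4, 'cbfcecde')
  4 → (3, 'ccbfcecde')
  5 → (9, 'cde')
  6 → (7, 'cecde')
  7 → (2, 'dccbfcecde')
  8 → (10, 'de')
  9 → (11, 'e')
  10 → (8, 'ecde')
  11 → (6, 'fcecde')

SA = [1, 0, 5, 4, 3, 9, 7, 2, 10, 11, 8, 6]
rank  pair      lcp
   1  s[1:],s[0:]  0  ''
   2  s[0:],s[5:]  1  'b'
   3  s[5:],s[4:]  0  ''
   4  s[4:],s[3:]  1  'c'
   5  s[3:],s[9:]  1  'c'
   6  s[9:],s[7:]  1  'c'
   7  s[7:],s[2:]  0  ''
   8  s[2:],s[10:]  1  'd'
   9  s[10:],s[11:]  0  ''
  10  s[11:],s[8:]  1  'e'
  11  s[8:],s[6:]  0  ''

n(n+1)/2 = 12·13/2 = 78
Σ LCP = 0 + 0 + 1 + 0 + 1 + 1 + 1 + 0 + 1 + 0 + 1 + 0 = 6
distinct = 78 − 6 = 72

72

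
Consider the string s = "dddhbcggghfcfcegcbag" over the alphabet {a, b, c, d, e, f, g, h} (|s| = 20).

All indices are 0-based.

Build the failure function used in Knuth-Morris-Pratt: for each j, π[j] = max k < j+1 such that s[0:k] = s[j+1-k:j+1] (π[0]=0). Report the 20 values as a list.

[0, 1, 2, 0, 0, 0, 0, 0, 0, 0, 0, 0, 0, 0, 0, 0, 0, 0, 0, 0]

π[0] = 0
j=1 s[j]='d': π[1]=1 (border 'd')
j=2 s[j]='d': π[2]=2 (border 'dd')
j=3 s[j]='h': k: 2→1→0; π[3]=0 (border '')
j=4 s[j]='b': π[4]=0 (border '')
j=5 s[j]='c': π[5]=0 (border '')
j=6 s[j]='g': π[6]=0 (border '')
j=7 s[j]='g': π[7]=0 (border '')
j=8 s[j]='g': π[8]=0 (border '')
j=9 s[j]='h': π[9]=0 (border '')
j=10 s[j]='f': π[10]=0 (border '')
j=11 s[j]='c': π[11]=0 (border '')
j=12 s[j]='f': π[12]=0 (border '')
j=13 s[j]='c': π[13]=0 (border '')
j=14 s[j]='e': π[14]=0 (border '')
j=15 s[j]='g': π[15]=0 (border '')
j=16 s[j]='c': π[16]=0 (border '')
j=17 s[j]='b': π[17]=0 (border '')
j=18 s[j]='a': π[18]=0 (border '')
j=19 s[j]='g': π[19]=0 (border '')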